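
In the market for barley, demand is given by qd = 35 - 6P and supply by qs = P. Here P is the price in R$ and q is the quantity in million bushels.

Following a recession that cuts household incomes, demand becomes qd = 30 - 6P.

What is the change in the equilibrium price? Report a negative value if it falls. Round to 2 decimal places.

-0.71

Before the shock: 35 - 6P = P ⇒ 35 = 7P ⇒ P = 5, q = 5.
After the shift, demand is qd = 30 - 6P and supply is qs = P.
Clearing the new market: 30 - 6P = P, so P = 30/7 ≈ 4.2857 and q = 30/7 ≈ 4.2857.
ΔP = 4.2857 − 5 = -0.71.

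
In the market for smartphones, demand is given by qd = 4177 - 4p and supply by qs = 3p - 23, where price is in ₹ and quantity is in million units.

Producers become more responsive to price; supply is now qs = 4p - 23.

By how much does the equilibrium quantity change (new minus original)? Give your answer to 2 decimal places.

Before the shock: 4177 - 4p = 3p - 23 ⇒ 4200 = 7p ⇒ p = 600, q = 1777.
The shock moves the curves to qd = 4177 - 4p and qs = 4p - 23.
Setting them equal: 4177 - 4p = 4p - 23 → 4200 = 8p, so p = 525 and q = 2077.
Δq = 2077 − 1777 = +300.00.

+300.00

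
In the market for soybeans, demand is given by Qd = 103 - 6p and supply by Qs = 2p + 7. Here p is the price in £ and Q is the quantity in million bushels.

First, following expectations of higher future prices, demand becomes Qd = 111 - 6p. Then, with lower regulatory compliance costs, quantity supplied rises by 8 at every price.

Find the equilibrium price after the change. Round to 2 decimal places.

Original equilibrium: 103 - 6p = 2p + 7 gives 96 = 8p, so p = 12 and Q = 31.
The new curves are Qd = 111 - 6p (demand) and Qs = 2p + 15 (supply).
New equilibrium: 111 - 6p = 2p + 15 ⇒ 96 = 8p ⇒ p = 12, Q = 39.

12.00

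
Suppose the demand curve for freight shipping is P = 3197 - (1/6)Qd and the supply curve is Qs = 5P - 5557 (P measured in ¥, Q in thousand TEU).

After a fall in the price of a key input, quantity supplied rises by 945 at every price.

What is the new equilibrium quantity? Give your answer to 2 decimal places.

Before the shock: 19182 - 6P = 5P - 5557 ⇒ 24739 = 11P ⇒ P = 2249, Q = 5688.
The new curves are Qd = 19182 - 6P (demand) and Qs = 5P - 4612 (supply).
Equate the new curves: 19182 - 6P = 5P - 4612, giving 23794 = 11P, P = 23794/11 ≈ 2163.0909, Q = 68238/11 ≈ 6203.4545.

6203.45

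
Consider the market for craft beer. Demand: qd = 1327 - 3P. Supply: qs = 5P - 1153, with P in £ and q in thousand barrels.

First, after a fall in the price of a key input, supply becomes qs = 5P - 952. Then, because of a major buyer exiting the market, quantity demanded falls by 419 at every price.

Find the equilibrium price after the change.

Original equilibrium: 1327 - 3P = 5P - 1153 gives 2480 = 8P, so P = 310 and q = 397.
The shock moves the curves to qd = 908 - 3P and qs = 5P - 952.
Setting them equal: 908 - 3P = 5P - 952 → 1860 = 8P, so P = 232.5 and q = 210.5.

232.5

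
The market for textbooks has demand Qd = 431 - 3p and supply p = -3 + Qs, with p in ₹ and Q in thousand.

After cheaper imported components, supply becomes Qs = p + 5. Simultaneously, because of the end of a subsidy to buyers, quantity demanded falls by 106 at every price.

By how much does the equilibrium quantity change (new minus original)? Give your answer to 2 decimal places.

Original equilibrium: 431 - 3p = p + 3 gives 428 = 4p, so p = 107 and Q = 110.
The new curves are Qd = 325 - 3p (demand) and Qs = p + 5 (supply).
New equilibrium: 325 - 3p = p + 5 ⇒ 320 = 4p ⇒ p = 80, Q = 85.
ΔQ = 85 − 110 = -25.00.

-25.00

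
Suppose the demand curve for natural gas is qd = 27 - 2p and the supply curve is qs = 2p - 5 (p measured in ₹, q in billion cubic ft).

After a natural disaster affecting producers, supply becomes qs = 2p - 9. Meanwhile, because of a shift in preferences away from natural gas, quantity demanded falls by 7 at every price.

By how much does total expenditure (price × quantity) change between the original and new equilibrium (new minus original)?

-48.125

Initially, 27 - 2p = 2p - 5, so 32 = 4p and p = 8, q = 11.
With the change applied: demand qd = 20 - 2p, supply qs = 2p - 9.
Equate the new curves: 20 - 2p = 2p - 9, giving 29 = 4p, p = 7.25, q = 5.5.
Expenditure moves from 8×11 = 88 to 7.25×5.5 = 39.875; change = -48.125.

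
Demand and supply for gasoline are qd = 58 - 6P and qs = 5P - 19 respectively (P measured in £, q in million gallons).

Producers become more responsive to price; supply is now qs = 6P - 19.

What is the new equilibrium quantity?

19.5

Initially, 58 - 6P = 5P - 19, so 77 = 11P and P = 7, q = 16.
The new curves are qd = 58 - 6P (demand) and qs = 6P - 19 (supply).
Clearing the new market: 58 - 6P = 6P - 19, so P = 77/12 ≈ 6.4167 and q = 19.5.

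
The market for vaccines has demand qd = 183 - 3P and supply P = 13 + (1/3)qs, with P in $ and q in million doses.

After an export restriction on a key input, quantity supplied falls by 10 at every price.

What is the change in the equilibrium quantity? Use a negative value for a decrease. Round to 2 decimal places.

-5.00

Original equilibrium: 183 - 3P = 3P - 39 gives 222 = 6P, so P = 37 and q = 72.
The new curves are qd = 183 - 3P (demand) and qs = 3P - 49 (supply).
Equate the new curves: 183 - 3P = 3P - 49, giving 232 = 6P, P = 116/3 ≈ 38.6667, q = 67.
Δq = 67 − 72 = -5.00.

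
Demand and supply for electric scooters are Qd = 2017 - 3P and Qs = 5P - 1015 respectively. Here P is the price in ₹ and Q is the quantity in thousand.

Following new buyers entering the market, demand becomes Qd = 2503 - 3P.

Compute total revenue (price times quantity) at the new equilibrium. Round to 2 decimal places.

520554.06

Original equilibrium: 2017 - 3P = 5P - 1015 gives 3032 = 8P, so P = 379 and Q = 880.
After the shift, demand is Qd = 2503 - 3P and supply is Qs = 5P - 1015.
New equilibrium: 2503 - 3P = 5P - 1015 ⇒ 3518 = 8P ⇒ P = 439.75, Q = 1183.75.
New expenditure = 439.75 × 1183.75 = 520554.06.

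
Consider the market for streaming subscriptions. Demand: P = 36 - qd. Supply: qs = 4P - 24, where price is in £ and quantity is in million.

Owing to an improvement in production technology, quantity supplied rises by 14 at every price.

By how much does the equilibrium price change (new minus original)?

-2.8

Before the shock: 36 - P = 4P - 24 ⇒ 60 = 5P ⇒ P = 12, q = 24.
After the shift, demand is qd = 36 - P and supply is qs = 4P - 10.
Setting them equal: 36 - P = 4P - 10 → 46 = 5P, so P = 9.2 and q = 26.8.
ΔP = 9.2 − 12 = -2.8.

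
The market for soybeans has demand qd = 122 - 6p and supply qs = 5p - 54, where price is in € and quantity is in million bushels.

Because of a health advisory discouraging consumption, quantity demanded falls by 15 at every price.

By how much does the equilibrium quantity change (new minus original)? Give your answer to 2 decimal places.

-6.82

Solve the original market: 122 - 6p = 5p - 54, hence p = 16 and q = 26.
After the shift, demand is qd = 107 - 6p and supply is qs = 5p - 54.
New equilibrium: 107 - 6p = 5p - 54 ⇒ 161 = 11p ⇒ p = 161/11 ≈ 14.6364, q = 211/11 ≈ 19.1818.
Δq = 19.1818 − 26 = -6.82.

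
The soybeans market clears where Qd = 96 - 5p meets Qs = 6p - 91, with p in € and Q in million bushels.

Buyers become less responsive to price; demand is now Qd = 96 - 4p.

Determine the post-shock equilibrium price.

18.7

Original equilibrium: 96 - 5p = 6p - 91 gives 187 = 11p, so p = 17 and Q = 11.
The shock moves the curves to Qd = 96 - 4p and Qs = 6p - 91.
New equilibrium: 96 - 4p = 6p - 91 ⇒ 187 = 10p ⇒ p = 18.7, Q = 21.2.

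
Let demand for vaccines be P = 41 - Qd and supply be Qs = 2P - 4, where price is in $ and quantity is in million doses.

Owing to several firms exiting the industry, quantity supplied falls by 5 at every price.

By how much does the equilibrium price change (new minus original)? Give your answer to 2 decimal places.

Initially, 41 - P = 2P - 4, so 45 = 3P and P = 15, Q = 26.
With the change applied: demand Qd = 41 - P, supply Qs = 2P - 9.
New equilibrium: 41 - P = 2P - 9 ⇒ 50 = 3P ⇒ P = 50/3 ≈ 16.6667, Q = 73/3 ≈ 24.3333.
ΔP = 16.6667 − 15 = +1.67.

+1.67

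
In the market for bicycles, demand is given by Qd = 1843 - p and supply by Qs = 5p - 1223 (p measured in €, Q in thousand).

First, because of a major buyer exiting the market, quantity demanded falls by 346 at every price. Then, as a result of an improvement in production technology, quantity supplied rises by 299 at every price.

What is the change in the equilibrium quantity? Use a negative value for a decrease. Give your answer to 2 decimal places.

-238.50

Initially, 1843 - p = 5p - 1223, so 3066 = 6p and p = 511, Q = 1332.
After the shift, demand is Qd = 1497 - p and supply is Qs = 5p - 924.
Clearing the new market: 1497 - p = 5p - 924, so p = 403.5 and Q = 1093.5.
ΔQ = 1093.5 − 1332 = -238.50.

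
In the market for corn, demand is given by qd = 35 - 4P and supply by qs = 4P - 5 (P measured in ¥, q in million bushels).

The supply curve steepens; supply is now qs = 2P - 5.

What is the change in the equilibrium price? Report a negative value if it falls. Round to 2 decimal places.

+1.67

Before the shock: 35 - 4P = 4P - 5 ⇒ 40 = 8P ⇒ P = 5, q = 15.
After the shift, demand is qd = 35 - 4P and supply is qs = 2P - 5.
Equate the new curves: 35 - 4P = 2P - 5, giving 40 = 6P, P = 20/3 ≈ 6.6667, q = 25/3 ≈ 8.3333.
ΔP = 6.6667 − 5 = +1.67.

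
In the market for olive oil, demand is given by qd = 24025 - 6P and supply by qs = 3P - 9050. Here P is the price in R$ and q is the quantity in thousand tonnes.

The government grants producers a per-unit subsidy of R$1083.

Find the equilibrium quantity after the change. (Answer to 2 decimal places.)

Original equilibrium: 24025 - 6P = 3P - 9050 gives 33075 = 9P, so P = 3675 and q = 1975.
Since sellers receive the price plus the subsidy, the effective supply curve becomes qs = 3P - 5801.
New equilibrium: 24025 - 6P = 3P - 5801 ⇒ 29826 = 9P ⇒ P = 3314, q = 4141.

4141.00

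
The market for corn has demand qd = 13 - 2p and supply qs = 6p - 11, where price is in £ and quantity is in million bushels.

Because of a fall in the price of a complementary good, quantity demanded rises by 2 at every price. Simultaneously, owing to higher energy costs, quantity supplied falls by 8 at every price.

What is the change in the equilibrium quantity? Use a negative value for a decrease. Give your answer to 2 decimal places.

Solve the original market: 13 - 2p = 6p - 11, hence p = 3 and q = 7.
With the change applied: demand qd = 15 - 2p, supply qs = 6p - 19.
Clearing the new market: 15 - 2p = 6p - 19, so p = 4.25 and q = 6.5.
Δq = 6.5 − 7 = -0.50.

-0.50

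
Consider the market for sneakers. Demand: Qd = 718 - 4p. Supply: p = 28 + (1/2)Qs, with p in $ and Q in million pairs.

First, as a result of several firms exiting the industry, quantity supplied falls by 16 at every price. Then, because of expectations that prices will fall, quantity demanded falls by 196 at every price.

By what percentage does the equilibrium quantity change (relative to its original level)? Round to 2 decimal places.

-37.62

Initially, 718 - 4p = 2p - 56, so 774 = 6p and p = 129, Q = 202.
After the shift, demand is Qd = 522 - 4p and supply is Qs = 2p - 72.
Clearing the new market: 522 - 4p = 2p - 72, so p = 99 and Q = 126.
%ΔQ = (126 − 202) / 202 × 100 = -37.62%.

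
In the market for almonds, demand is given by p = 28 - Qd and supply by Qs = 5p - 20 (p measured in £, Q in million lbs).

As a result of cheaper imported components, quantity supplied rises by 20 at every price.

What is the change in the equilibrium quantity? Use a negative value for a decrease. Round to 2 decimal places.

Initially, 28 - p = 5p - 20, so 48 = 6p and p = 8, Q = 20.
The new curves are Qd = 28 - p (demand) and Qs = 5p (supply).
Equate the new curves: 28 - p = 5p, giving 28 = 6p, p = 14/3 ≈ 4.6667, Q = 70/3 ≈ 23.3333.
ΔQ = 23.3333 − 20 = +3.33.

+3.33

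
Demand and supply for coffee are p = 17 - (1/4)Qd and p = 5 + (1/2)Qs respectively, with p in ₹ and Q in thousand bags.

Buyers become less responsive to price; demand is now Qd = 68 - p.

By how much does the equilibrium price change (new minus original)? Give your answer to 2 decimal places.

+13.00

Initially, 68 - 4p = 2p - 10, so 78 = 6p and p = 13, Q = 16.
After the shift, demand is Qd = 68 - p and supply is Qs = 2p - 10.
Clearing the new market: 68 - p = 2p - 10, so p = 26 and Q = 42.
Δp = 26 − 13 = +13.00.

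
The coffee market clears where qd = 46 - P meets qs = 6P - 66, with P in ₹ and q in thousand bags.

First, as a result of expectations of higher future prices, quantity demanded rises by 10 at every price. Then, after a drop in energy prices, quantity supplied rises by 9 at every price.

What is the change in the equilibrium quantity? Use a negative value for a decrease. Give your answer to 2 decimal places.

Before the shock: 46 - P = 6P - 66 ⇒ 112 = 7P ⇒ P = 16, q = 30.
The shock moves the curves to qd = 56 - P and qs = 6P - 57.
Setting them equal: 56 - P = 6P - 57 → 113 = 7P, so P = 113/7 ≈ 16.1429 and q = 279/7 ≈ 39.8571.
Δq = 39.8571 − 30 = +9.86.

+9.86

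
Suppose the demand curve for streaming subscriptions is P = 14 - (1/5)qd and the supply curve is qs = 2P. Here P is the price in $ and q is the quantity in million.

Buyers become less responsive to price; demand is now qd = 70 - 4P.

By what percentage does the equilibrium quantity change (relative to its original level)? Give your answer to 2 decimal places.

+16.67

Solve the original market: 70 - 5P = 2P, hence P = 10 and q = 20.
The shock moves the curves to qd = 70 - 4P and qs = 2P.
Clearing the new market: 70 - 4P = 2P, so P = 35/3 ≈ 11.6667 and q = 70/3 ≈ 23.3333.
%Δq = (23.3333 − 20) / 20 × 100 = +16.67%.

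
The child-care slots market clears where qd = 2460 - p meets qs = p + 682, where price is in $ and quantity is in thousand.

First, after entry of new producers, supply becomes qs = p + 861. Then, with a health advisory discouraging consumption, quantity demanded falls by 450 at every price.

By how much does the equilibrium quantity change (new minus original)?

-135.5

Initially, 2460 - p = p + 682, so 1778 = 2p and p = 889, q = 1571.
With the change applied: demand qd = 2010 - p, supply qs = p + 861.
New equilibrium: 2010 - p = p + 861 ⇒ 1149 = 2p ⇒ p = 574.5, q = 1435.5.
Δq = 1435.5 − 1571 = -135.5.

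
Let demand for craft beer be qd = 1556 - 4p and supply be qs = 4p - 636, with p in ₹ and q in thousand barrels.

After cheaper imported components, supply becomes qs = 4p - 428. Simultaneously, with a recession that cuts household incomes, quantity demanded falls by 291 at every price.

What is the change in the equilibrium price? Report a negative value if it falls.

-62.375

Solve the original market: 1556 - 4p = 4p - 636, hence p = 274 and q = 460.
With the change applied: demand qd = 1265 - 4p, supply qs = 4p - 428.
Equate the new curves: 1265 - 4p = 4p - 428, giving 1693 = 8p, p = 211.625, q = 418.5.
Δp = 211.625 − 274 = -62.375.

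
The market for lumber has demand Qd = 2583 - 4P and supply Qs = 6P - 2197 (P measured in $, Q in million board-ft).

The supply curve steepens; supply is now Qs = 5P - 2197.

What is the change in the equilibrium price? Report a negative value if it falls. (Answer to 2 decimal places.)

+53.11

Solve the original market: 2583 - 4P = 6P - 2197, hence P = 478 and Q = 671.
After the shift, demand is Qd = 2583 - 4P and supply is Qs = 5P - 2197.
Setting them equal: 2583 - 4P = 5P - 2197 → 4780 = 9P, so P = 4780/9 ≈ 531.1111 and Q = 4127/9 ≈ 458.5556.
ΔP = 531.1111 − 478 = +53.11.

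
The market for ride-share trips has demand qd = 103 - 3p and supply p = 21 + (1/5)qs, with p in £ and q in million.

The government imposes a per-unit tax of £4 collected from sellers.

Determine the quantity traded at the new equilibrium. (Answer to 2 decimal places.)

Original equilibrium: 103 - 3p = 5p - 105 gives 208 = 8p, so p = 26 and q = 25.
Since sellers keep the price net of the tax, the effective supply curve becomes qs = 5p - 125.
Clearing the new market: 103 - 3p = 5p - 125, so p = 28.5 and q = 17.5.

17.50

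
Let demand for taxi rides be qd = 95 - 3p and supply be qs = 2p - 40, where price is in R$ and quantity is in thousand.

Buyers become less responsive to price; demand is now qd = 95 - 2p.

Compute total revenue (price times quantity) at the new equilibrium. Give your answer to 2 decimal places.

928.13

Original equilibrium: 95 - 3p = 2p - 40 gives 135 = 5p, so p = 27 and q = 14.
The new curves are qd = 95 - 2p (demand) and qs = 2p - 40 (supply).
Equate the new curves: 95 - 2p = 2p - 40, giving 135 = 4p, p = 33.75, q = 27.5.
New expenditure = 33.75 × 27.5 = 928.13.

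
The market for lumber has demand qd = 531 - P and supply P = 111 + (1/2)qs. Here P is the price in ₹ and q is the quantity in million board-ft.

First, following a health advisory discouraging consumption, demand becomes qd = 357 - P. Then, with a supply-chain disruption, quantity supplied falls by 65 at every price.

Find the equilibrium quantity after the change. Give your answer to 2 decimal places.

Before the shock: 531 - P = 2P - 222 ⇒ 753 = 3P ⇒ P = 251, q = 280.
With the change applied: demand qd = 357 - P, supply qs = 2P - 287.
Clearing the new market: 357 - P = 2P - 287, so P = 644/3 ≈ 214.6667 and q = 427/3 ≈ 142.3333.

142.33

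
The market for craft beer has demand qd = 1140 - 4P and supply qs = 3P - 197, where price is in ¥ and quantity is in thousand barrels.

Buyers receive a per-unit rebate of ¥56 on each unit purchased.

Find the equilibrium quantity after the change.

Original equilibrium: 1140 - 4P = 3P - 197 gives 1337 = 7P, so P = 191 and q = 376.
Since buyers' out-of-pocket price is the market price minus the rebate, the effective demand curve becomes qd = 1364 - 4P.
Setting them equal: 1364 - 4P = 3P - 197 → 1561 = 7P, so P = 223 and q = 472.

472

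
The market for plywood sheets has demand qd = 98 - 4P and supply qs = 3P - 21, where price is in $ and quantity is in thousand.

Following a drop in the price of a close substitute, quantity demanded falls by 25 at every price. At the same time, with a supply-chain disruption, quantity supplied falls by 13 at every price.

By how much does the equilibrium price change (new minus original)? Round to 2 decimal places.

-1.71

Before the shock: 98 - 4P = 3P - 21 ⇒ 119 = 7P ⇒ P = 17, q = 30.
With the change applied: demand qd = 73 - 4P, supply qs = 3P - 34.
Equate the new curves: 73 - 4P = 3P - 34, giving 107 = 7P, P = 107/7 ≈ 15.2857, q = 83/7 ≈ 11.8571.
ΔP = 15.2857 − 17 = -1.71.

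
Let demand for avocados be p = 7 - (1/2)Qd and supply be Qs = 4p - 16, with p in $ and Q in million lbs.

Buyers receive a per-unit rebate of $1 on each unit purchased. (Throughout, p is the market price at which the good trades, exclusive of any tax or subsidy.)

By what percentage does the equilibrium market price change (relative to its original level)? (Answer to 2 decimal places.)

+6.67

Original equilibrium: 14 - 2p = 4p - 16 gives 30 = 6p, so p = 5 and Q = 4.
Since buyers' out-of-pocket price is the market price minus the rebate, the effective demand curve becomes Qd = 16 - 2p.
Clearing the new market: 16 - 2p = 4p - 16, so p = 16/3 ≈ 5.3333 and Q = 16/3 ≈ 5.3333.
%Δp = (5.3333 − 5) / 5 × 100 = +6.67%.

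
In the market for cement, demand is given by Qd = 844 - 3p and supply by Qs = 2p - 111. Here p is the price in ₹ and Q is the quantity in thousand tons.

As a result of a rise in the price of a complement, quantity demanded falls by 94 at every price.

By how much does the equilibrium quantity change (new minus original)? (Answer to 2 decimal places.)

-37.60

Initially, 844 - 3p = 2p - 111, so 955 = 5p and p = 191, Q = 271.
The new curves are Qd = 750 - 3p (demand) and Qs = 2p - 111 (supply).
New equilibrium: 750 - 3p = 2p - 111 ⇒ 861 = 5p ⇒ p = 172.2, Q = 233.4.
ΔQ = 233.4 − 271 = -37.60.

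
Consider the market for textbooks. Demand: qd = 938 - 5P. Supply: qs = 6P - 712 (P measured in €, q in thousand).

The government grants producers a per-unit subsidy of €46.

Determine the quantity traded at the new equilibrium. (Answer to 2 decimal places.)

313.45

Original equilibrium: 938 - 5P = 6P - 712 gives 1650 = 11P, so P = 150 and q = 188.
Since sellers receive the price plus the subsidy, the effective supply curve becomes qs = 6P - 436.
New equilibrium: 938 - 5P = 6P - 436 ⇒ 1374 = 11P ⇒ P = 1374/11 ≈ 124.9091, q = 3448/11 ≈ 313.4545.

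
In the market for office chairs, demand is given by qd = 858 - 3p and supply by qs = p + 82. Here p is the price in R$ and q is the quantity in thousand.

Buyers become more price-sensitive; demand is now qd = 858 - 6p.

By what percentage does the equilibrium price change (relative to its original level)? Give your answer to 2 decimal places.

-42.86

Solve the original market: 858 - 3p = p + 82, hence p = 194 and q = 276.
After the shift, demand is qd = 858 - 6p and supply is qs = p + 82.
Setting them equal: 858 - 6p = p + 82 → 776 = 7p, so p = 776/7 ≈ 110.8571 and q = 1350/7 ≈ 192.8571.
%Δp = (110.8571 − 194) / 194 × 100 = -42.86%.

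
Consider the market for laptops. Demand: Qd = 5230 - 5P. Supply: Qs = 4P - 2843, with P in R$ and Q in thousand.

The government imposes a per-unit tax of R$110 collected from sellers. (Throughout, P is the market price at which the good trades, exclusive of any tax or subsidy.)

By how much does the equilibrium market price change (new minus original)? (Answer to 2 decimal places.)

+48.89

Solve the original market: 5230 - 5P = 4P - 2843, hence P = 897 and Q = 745.
Since sellers keep the price net of the tax, the effective supply curve becomes Qs = 4P - 3283.
Clearing the new market: 5230 - 5P = 4P - 3283, so P = 8513/9 ≈ 945.8889 and Q = 4505/9 ≈ 500.5556.
ΔP = 945.8889 − 897 = +48.89.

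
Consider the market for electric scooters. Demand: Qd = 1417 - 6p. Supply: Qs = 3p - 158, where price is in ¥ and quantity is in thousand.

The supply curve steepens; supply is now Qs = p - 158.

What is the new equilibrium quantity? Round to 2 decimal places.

Original equilibrium: 1417 - 6p = 3p - 158 gives 1575 = 9p, so p = 175 and Q = 367.
After the shift, demand is Qd = 1417 - 6p and supply is Qs = p - 158.
Equate the new curves: 1417 - 6p = p - 158, giving 1575 = 7p, p = 225, Q = 67.

67.00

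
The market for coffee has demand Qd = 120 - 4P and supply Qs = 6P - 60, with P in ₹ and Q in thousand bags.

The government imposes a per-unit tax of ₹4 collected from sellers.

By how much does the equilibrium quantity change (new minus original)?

-9.6

Before the shock: 120 - 4P = 6P - 60 ⇒ 180 = 10P ⇒ P = 18, Q = 48.
Since sellers keep the price net of the tax, the effective supply curve becomes Qs = 6P - 84.
Setting them equal: 120 - 4P = 6P - 84 → 204 = 10P, so P = 20.4 and Q = 38.4.
ΔQ = 38.4 − 48 = -9.6.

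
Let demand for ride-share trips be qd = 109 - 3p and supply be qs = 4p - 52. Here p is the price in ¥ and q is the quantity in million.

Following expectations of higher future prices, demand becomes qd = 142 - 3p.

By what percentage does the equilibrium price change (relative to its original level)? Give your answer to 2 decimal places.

+20.50

Original equilibrium: 109 - 3p = 4p - 52 gives 161 = 7p, so p = 23 and q = 40.
With the change applied: demand qd = 142 - 3p, supply qs = 4p - 52.
Clearing the new market: 142 - 3p = 4p - 52, so p = 194/7 ≈ 27.7143 and q = 412/7 ≈ 58.8571.
%Δp = (27.7143 − 23) / 23 × 100 = +20.50%.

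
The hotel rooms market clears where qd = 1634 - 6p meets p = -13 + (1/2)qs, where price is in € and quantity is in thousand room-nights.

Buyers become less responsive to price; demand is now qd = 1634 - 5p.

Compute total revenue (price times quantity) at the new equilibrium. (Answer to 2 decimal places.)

Before the shock: 1634 - 6p = 2p + 26 ⇒ 1608 = 8p ⇒ p = 201, q = 428.
The new curves are qd = 1634 - 5p (demand) and qs = 2p + 26 (supply).
Clearing the new market: 1634 - 5p = 2p + 26, so p = 1608/7 ≈ 229.7143 and q = 3398/7 ≈ 485.4286.
New expenditure = 229.7143 × 485.4286 = 111509.88.

111509.88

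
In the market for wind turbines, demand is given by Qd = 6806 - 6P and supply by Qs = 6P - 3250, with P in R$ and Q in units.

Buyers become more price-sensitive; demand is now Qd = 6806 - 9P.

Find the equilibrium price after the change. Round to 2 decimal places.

Before the shock: 6806 - 6P = 6P - 3250 ⇒ 10056 = 12P ⇒ P = 838, Q = 1778.
With the change applied: demand Qd = 6806 - 9P, supply Qs = 6P - 3250.
Clearing the new market: 6806 - 9P = 6P - 3250, so P = 670.4 and Q = 772.4.

670.40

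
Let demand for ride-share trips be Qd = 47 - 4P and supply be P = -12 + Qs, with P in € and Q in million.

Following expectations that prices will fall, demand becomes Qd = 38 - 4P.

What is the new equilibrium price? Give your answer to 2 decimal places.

5.20

Solve the original market: 47 - 4P = P + 12, hence P = 7 and Q = 19.
The new curves are Qd = 38 - 4P (demand) and Qs = P + 12 (supply).
Clearing the new market: 38 - 4P = P + 12, so P = 5.2 and Q = 17.2.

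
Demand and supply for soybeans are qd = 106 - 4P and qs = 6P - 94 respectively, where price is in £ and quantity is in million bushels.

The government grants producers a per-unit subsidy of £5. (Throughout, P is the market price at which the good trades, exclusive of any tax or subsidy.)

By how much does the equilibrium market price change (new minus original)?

-3

Original equilibrium: 106 - 4P = 6P - 94 gives 200 = 10P, so P = 20 and q = 26.
Since sellers receive the price plus the subsidy, the effective supply curve becomes qs = 6P - 64.
Setting them equal: 106 - 4P = 6P - 64 → 170 = 10P, so P = 17 and q = 38.
ΔP = 17 − 20 = -3.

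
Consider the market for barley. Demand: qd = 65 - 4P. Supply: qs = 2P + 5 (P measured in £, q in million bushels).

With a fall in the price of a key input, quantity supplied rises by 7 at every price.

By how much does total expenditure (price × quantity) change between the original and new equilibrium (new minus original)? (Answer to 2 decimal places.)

Original equilibrium: 65 - 4P = 2P + 5 gives 60 = 6P, so P = 10 and q = 25.
The new curves are qd = 65 - 4P (demand) and qs = 2P + 12 (supply).
Setting them equal: 65 - 4P = 2P + 12 → 53 = 6P, so P = 53/6 ≈ 8.8333 and q = 89/3 ≈ 29.6667.
Expenditure moves from 10×25 = 250 to 8.8333×29.6667 = 262.0556; change = +12.06.

+12.06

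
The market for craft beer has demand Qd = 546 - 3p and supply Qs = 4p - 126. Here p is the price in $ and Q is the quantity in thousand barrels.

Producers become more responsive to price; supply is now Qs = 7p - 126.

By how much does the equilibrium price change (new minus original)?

-28.8

Solve the original market: 546 - 3p = 4p - 126, hence p = 96 and Q = 258.
After the shift, demand is Qd = 546 - 3p and supply is Qs = 7p - 126.
Clearing the new market: 546 - 3p = 7p - 126, so p = 67.2 and Q = 344.4.
Δp = 67.2 − 96 = -28.8.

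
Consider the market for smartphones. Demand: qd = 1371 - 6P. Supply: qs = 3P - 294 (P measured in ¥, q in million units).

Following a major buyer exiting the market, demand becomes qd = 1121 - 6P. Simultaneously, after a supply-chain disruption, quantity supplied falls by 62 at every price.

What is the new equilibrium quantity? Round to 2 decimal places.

Original equilibrium: 1371 - 6P = 3P - 294 gives 1665 = 9P, so P = 185 and q = 261.
After the shift, demand is qd = 1121 - 6P and supply is qs = 3P - 356.
Equate the new curves: 1121 - 6P = 3P - 356, giving 1477 = 9P, P = 1477/9 ≈ 164.1111, q = 409/3 ≈ 136.3333.

136.33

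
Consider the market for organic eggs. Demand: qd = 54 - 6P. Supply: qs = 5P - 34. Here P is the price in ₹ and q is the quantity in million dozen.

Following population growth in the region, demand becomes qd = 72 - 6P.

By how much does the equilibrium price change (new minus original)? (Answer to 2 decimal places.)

+1.64

Original equilibrium: 54 - 6P = 5P - 34 gives 88 = 11P, so P = 8 and q = 6.
After the shift, demand is qd = 72 - 6P and supply is qs = 5P - 34.
New equilibrium: 72 - 6P = 5P - 34 ⇒ 106 = 11P ⇒ P = 106/11 ≈ 9.6364, q = 156/11 ≈ 14.1818.
ΔP = 9.6364 − 8 = +1.64.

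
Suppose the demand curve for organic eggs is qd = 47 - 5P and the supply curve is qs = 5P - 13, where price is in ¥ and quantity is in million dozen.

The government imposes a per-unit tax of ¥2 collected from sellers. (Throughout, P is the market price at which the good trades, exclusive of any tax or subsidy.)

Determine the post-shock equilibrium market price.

7

Original equilibrium: 47 - 5P = 5P - 13 gives 60 = 10P, so P = 6 and q = 17.
Since sellers keep the price net of the tax, the effective supply curve becomes qs = 5P - 23.
Equate the new curves: 47 - 5P = 5P - 23, giving 70 = 10P, P = 7, q = 12.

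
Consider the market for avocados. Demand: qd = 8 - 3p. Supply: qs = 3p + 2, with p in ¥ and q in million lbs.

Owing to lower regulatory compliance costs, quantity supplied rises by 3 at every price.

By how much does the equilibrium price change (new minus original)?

Before the shock: 8 - 3p = 3p + 2 ⇒ 6 = 6p ⇒ p = 1, q = 5.
The shock moves the curves to qd = 8 - 3p and qs = 3p + 5.
New equilibrium: 8 - 3p = 3p + 5 ⇒ 3 = 6p ⇒ p = 0.5, q = 6.5.
Δp = 0.5 − 1 = -0.5.

-0.5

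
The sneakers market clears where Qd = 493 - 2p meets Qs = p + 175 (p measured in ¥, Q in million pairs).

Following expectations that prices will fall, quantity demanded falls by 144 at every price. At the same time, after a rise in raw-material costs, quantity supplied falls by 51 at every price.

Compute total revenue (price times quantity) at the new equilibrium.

Before the shock: 493 - 2p = p + 175 ⇒ 318 = 3p ⇒ p = 106, Q = 281.
The new curves are Qd = 349 - 2p (demand) and Qs = p + 124 (supply).
Equate the new curves: 349 - 2p = p + 124, giving 225 = 3p, p = 75, Q = 199.
New expenditure = 75 × 199 = 14925.

14925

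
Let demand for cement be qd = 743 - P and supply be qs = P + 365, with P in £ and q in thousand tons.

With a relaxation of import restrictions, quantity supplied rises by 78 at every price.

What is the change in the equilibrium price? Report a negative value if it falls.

-39

Before the shock: 743 - P = P + 365 ⇒ 378 = 2P ⇒ P = 189, q = 554.
After the shift, demand is qd = 743 - P and supply is qs = P + 443.
New equilibrium: 743 - P = P + 443 ⇒ 300 = 2P ⇒ P = 150, q = 593.
ΔP = 150 − 189 = -39.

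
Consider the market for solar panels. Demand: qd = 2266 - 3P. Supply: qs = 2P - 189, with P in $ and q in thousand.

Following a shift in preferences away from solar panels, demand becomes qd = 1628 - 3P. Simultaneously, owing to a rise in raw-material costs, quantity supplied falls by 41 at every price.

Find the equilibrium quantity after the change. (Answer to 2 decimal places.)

Initially, 2266 - 3P = 2P - 189, so 2455 = 5P and P = 491, q = 793.
With the change applied: demand qd = 1628 - 3P, supply qs = 2P - 230.
Clearing the new market: 1628 - 3P = 2P - 230, so P = 371.6 and q = 513.2.

513.20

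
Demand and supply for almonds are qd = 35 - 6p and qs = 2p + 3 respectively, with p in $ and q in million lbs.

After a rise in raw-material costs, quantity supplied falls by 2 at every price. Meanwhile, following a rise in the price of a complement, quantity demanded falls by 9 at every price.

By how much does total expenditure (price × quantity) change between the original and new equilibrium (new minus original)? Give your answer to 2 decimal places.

-21.34

Initially, 35 - 6p = 2p + 3, so 32 = 8p and p = 4, q = 11.
The new curves are qd = 26 - 6p (demand) and qs = 2p + 1 (supply).
Setting them equal: 26 - 6p = 2p + 1 → 25 = 8p, so p = 3.125 and q = 7.25.
Expenditure moves from 4×11 = 44 to 3.125×7.25 = 22.65625; change = -21.34.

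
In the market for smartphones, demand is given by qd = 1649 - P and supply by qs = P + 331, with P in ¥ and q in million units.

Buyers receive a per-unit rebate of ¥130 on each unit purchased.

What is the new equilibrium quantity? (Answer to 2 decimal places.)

Original equilibrium: 1649 - P = P + 331 gives 1318 = 2P, so P = 659 and q = 990.
Since buyers' out-of-pocket price is the market price minus the rebate, the effective demand curve becomes qd = 1779 - P.
Equate the new curves: 1779 - P = P + 331, giving 1448 = 2P, P = 724, q = 1055.

1055.00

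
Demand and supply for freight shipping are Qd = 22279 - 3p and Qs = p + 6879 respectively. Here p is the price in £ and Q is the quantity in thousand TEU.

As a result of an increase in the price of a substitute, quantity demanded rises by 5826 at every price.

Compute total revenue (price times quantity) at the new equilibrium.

64662355.75

Solve the original market: 22279 - 3p = p + 6879, hence p = 3850 and Q = 10729.
The shock moves the curves to Qd = 28105 - 3p and Qs = p + 6879.
New equilibrium: 28105 - 3p = p + 6879 ⇒ 21226 = 4p ⇒ p = 5306.5, Q = 12185.5.
New expenditure = 5306.5 × 12185.5 = 64662355.75.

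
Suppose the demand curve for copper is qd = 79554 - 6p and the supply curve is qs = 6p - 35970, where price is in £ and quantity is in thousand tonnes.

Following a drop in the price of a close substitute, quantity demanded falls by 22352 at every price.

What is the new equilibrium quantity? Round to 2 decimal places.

Initially, 79554 - 6p = 6p - 35970, so 115524 = 12p and p = 9627, q = 21792.
After the shift, demand is qd = 57202 - 6p and supply is qs = 6p - 35970.
Clearing the new market: 57202 - 6p = 6p - 35970, so p = 23293/3 ≈ 7764.3333 and q = 10616.

10616.00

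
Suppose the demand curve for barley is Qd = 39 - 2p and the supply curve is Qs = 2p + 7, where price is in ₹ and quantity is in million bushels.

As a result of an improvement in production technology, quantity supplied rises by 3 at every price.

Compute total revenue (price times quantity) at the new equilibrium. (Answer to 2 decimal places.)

177.63

Original equilibrium: 39 - 2p = 2p + 7 gives 32 = 4p, so p = 8 and Q = 23.
The shock moves the curves to Qd = 39 - 2p and Qs = 2p + 10.
Equate the new curves: 39 - 2p = 2p + 10, giving 29 = 4p, p = 7.25, Q = 24.5.
New expenditure = 7.25 × 24.5 = 177.63.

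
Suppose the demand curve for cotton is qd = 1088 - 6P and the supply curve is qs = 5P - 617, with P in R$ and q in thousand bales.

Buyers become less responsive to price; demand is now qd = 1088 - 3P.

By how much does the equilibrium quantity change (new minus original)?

+290.625

Original equilibrium: 1088 - 6P = 5P - 617 gives 1705 = 11P, so P = 155 and q = 158.
The new curves are qd = 1088 - 3P (demand) and qs = 5P - 617 (supply).
Equate the new curves: 1088 - 3P = 5P - 617, giving 1705 = 8P, P = 213.125, q = 448.625.
Δq = 448.625 − 158 = +290.625.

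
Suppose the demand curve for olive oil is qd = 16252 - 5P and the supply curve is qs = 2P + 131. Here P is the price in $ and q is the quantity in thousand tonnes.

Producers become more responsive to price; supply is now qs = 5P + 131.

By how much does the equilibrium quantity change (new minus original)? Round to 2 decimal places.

Before the shock: 16252 - 5P = 2P + 131 ⇒ 16121 = 7P ⇒ P = 2303, q = 4737.
After the shift, demand is qd = 16252 - 5P and supply is qs = 5P + 131.
Setting them equal: 16252 - 5P = 5P + 131 → 16121 = 10P, so P = 1612.1 and q = 8191.5.
Δq = 8191.5 − 4737 = +3454.50.

+3454.50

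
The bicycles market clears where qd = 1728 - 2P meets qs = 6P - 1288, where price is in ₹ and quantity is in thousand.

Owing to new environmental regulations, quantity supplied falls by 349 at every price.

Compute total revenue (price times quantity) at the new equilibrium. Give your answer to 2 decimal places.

Before the shock: 1728 - 2P = 6P - 1288 ⇒ 3016 = 8P ⇒ P = 377, q = 974.
After the shift, demand is qd = 1728 - 2P and supply is qs = 6P - 1637.
Clearing the new market: 1728 - 2P = 6P - 1637, so P = 420.625 and q = 886.75.
New expenditure = 420.625 × 886.75 = 372989.22.

372989.22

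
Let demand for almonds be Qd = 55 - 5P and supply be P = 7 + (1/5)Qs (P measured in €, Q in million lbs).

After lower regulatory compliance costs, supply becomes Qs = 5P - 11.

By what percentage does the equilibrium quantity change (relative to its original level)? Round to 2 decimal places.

+120.00

Original equilibrium: 55 - 5P = 5P - 35 gives 90 = 10P, so P = 9 and Q = 10.
The shock moves the curves to Qd = 55 - 5P and Qs = 5P - 11.
Clearing the new market: 55 - 5P = 5P - 11, so P = 6.6 and Q = 22.
%ΔQ = (22 − 10) / 10 × 100 = +120.00%.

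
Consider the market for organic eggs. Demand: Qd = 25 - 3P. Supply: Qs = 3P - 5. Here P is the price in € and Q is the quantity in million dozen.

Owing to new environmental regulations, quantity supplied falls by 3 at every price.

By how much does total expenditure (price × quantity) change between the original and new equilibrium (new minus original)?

Initially, 25 - 3P = 3P - 5, so 30 = 6P and P = 5, Q = 10.
The new curves are Qd = 25 - 3P (demand) and Qs = 3P - 8 (supply).
New equilibrium: 25 - 3P = 3P - 8 ⇒ 33 = 6P ⇒ P = 5.5, Q = 8.5.
Expenditure moves from 5×10 = 50 to 5.5×8.5 = 46.75; change = -3.25.

-3.25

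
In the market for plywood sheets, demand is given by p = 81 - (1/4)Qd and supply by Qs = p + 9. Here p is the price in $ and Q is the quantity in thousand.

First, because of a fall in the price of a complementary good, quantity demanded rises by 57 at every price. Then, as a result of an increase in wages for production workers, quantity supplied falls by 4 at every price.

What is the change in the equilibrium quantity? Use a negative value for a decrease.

Original equilibrium: 324 - 4p = p + 9 gives 315 = 5p, so p = 63 and Q = 72.
The new curves are Qd = 381 - 4p (demand) and Qs = p + 5 (supply).
Setting them equal: 381 - 4p = p + 5 → 376 = 5p, so p = 75.2 and Q = 80.2.
ΔQ = 80.2 − 72 = +8.2.

+8.2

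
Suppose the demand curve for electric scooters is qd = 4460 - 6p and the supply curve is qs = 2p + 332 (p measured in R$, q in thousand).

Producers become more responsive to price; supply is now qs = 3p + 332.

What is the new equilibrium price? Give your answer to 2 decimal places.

458.67

Before the shock: 4460 - 6p = 2p + 332 ⇒ 4128 = 8p ⇒ p = 516, q = 1364.
With the change applied: demand qd = 4460 - 6p, supply qs = 3p + 332.
Clearing the new market: 4460 - 6p = 3p + 332, so p = 1376/3 ≈ 458.6667 and q = 1708.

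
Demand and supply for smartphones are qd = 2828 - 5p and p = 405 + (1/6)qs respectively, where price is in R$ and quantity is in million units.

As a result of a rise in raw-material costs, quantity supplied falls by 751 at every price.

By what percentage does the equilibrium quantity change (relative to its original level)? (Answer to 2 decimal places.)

-77.94

Solve the original market: 2828 - 5p = 6p - 2430, hence p = 478 and q = 438.
After the shift, demand is qd = 2828 - 5p and supply is qs = 6p - 3181.
New equilibrium: 2828 - 5p = 6p - 3181 ⇒ 6009 = 11p ⇒ p = 6009/11 ≈ 546.2727, q = 1063/11 ≈ 96.6364.
%Δq = (96.6364 − 438) / 438 × 100 = -77.94%.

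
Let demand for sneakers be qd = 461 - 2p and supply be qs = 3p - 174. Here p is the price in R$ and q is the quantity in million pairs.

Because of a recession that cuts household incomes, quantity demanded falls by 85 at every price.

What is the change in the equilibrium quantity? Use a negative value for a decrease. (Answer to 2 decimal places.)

-51.00

Initially, 461 - 2p = 3p - 174, so 635 = 5p and p = 127, q = 207.
The new curves are qd = 376 - 2p (demand) and qs = 3p - 174 (supply).
New equilibrium: 376 - 2p = 3p - 174 ⇒ 550 = 5p ⇒ p = 110, q = 156.
Δq = 156 − 207 = -51.00.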